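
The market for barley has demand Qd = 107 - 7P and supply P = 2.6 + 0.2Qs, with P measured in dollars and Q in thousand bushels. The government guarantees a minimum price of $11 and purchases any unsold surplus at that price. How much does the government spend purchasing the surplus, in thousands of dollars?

132

Rearranging supply gives Qs = 5P - 13. Without the control the market clears where 107 - 7P = 5P - 13, i.e. P* = 10 and Q* = 37.
Since 11 > 10, the floor is binding.
At P = 11: Qd = 107 - 7·11 = 30 and Qs = 5·11 - 13 = 42.
Surplus = Qs - Qd = 12.
Government expenditure = surplus × support price = 12 × 11 = 132.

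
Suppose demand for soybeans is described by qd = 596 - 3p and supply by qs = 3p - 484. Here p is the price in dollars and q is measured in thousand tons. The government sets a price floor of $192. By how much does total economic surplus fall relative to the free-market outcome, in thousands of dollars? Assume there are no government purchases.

In a free market, 596 - 3p = 3p - 484 gives the equilibrium p* = 180, q* = 56.
Since 192 > 180, the floor is binding.
At p = 192: qd = 596 - 3·192 = 20 and qs = 3·192 - 484 = 92.
Quantity traded falls to 20. At q = 20 the demand price is (596 - 20)/3 = 192 and the supply price is (484 + 20)/3 = 168.
Deadweight loss = ½ · (192 - 168) · (56 - 20) = ½ · 24 · 36 = 432.

432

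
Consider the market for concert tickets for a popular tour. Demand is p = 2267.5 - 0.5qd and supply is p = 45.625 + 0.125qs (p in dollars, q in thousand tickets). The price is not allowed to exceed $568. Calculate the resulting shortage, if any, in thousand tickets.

Rearranging demand gives qd = 4535 - 2p; rearranging supply gives qs = 8p - 365. Equilibrium: 4535 - 2p = 8p - 365, so 4900 = 10p and p* = 490, q* = 3555.
Since 568 is above p* = 490, the ceiling does not bind and the free-market outcome prevails.
Since the control does not bind, there is no shortage.

0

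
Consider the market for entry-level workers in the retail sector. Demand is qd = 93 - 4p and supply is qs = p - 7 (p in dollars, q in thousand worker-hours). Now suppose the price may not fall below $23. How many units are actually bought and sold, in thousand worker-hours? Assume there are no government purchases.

Equilibrium: 93 - 4p = p - 7, so 100 = 5p and p* = 20, q* = 13.
Because the floor (23) lies above the market-clearing price, it is binding.
At p = 23: qd = 93 - 4·23 = 1 and qs = 23 - 7 = 16.
The quantity actually transacted is the short side, demand: 1.

1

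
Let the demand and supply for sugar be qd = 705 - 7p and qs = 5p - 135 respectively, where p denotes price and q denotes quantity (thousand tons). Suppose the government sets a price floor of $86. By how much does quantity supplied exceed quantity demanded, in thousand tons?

Without the control the market clears where 705 - 7p = 5p - 135, i.e. p* = 70 and q* = 215.
The floor of 86 is above the equilibrium price 70, so it binds.
At p = 86: qd = 705 - 7·86 = 103 and qs = 5·86 - 135 = 295.
Surplus = qs - qd = 295 - 103 = 192.

192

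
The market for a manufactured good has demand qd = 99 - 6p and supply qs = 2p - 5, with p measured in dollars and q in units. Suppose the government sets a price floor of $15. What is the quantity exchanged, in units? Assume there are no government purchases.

In a free market, 99 - 6p = 2p - 5 gives the equilibrium p* = 13, q* = 21.
Since 15 > 13, the floor is binding.
At p = 15: qd = 99 - 6·15 = 9 and qs = 2·15 - 5 = 25.
The quantity actually transacted is the short side, demand: 9.

9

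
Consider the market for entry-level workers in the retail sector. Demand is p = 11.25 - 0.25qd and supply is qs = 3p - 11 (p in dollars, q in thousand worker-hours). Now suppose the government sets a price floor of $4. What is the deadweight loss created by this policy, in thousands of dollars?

Rearranging demand gives qd = 45 - 4p. Equilibrium: 45 - 4p = 3p - 11, so 56 = 7p and p* = 8, q* = 13.
Since 4 is below p* = 8, the floor does not bind and the free-market outcome prevails.
Since the control does not bind, no trades are prevented and deadweight loss is zero.

0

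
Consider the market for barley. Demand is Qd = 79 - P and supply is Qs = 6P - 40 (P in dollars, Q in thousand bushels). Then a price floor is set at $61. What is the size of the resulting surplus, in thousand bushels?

Setting quantity demanded equal to quantity supplied, 79 - P = 6P - 40, gives P* = 17 and Q* = 62.
The floor of 61 is above the equilibrium price 17, so it binds.
At P = 61: Qd = 79 - 61 = 18 and Qs = 6·61 - 40 = 326.
Surplus = Qs - Qd = 326 - 18 = 308.

308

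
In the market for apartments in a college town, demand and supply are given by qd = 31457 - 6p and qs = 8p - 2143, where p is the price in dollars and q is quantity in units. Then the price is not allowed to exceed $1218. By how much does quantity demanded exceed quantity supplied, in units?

In a free market, 31457 - 6p = 8p - 2143 gives the equilibrium p* = 2400, q* = 17057.
Because the ceiling (1218) lies below the market-clearing price, it is binding.
At p = 1218: qd = 31457 - 6·1218 = 24149 and qs = 8·1218 - 2143 = 7601.
Shortage = qd - qs = 24149 - 7601 = 16548.

16548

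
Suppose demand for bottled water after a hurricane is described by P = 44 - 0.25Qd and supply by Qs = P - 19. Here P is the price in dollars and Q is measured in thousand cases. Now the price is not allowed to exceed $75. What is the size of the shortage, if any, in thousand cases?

Rearranging demand gives Qd = 176 - 4P. In a free market, 176 - 4P = P - 19 gives the equilibrium P* = 39, Q* = 20.
The ceiling of 75 is above the equilibrium price 39, so it is not binding; the market clears at P* = 39, Q* = 20.
Since the control does not bind, there is no shortage.

0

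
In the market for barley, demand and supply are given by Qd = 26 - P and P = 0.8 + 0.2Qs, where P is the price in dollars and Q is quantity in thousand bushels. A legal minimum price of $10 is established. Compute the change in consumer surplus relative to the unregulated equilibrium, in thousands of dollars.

Rearranging supply gives Qs = 5P - 4. Setting quantity demanded equal to quantity supplied, 26 - P = 5P - 4, gives P* = 5 and Q* = 21.
Since 10 > 5, the floor is binding.
At P = 10: Qd = 26 - 10 = 16 and Qs = 5·10 - 4 = 46.
Consumer surplus without the control is ½ · (26 - 5) · 21 = 220.5.
With the floor, consumers buy 16 units at 10, so CS = ½ · (26 - 10) · 16 = 128.
Change in consumer surplus = 128 - 220.5 = -92.5.

-92.5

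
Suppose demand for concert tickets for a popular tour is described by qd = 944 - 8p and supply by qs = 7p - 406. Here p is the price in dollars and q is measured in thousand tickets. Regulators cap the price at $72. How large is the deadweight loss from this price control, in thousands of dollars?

2126.25

Without the control the market clears where 944 - 8p = 7p - 406, i.e. p* = 90 and q* = 224.
Since 72 < 90, the ceiling is binding.
At p = 72: qd = 944 - 8·72 = 368 and qs = 7·72 - 406 = 98.
Quantity traded falls to 98. At q = 98 the demand price is (944 - 98)/8 = 105.75 and the supply price is (406 + 98)/7 = 72.
Deadweight loss = ½ · (105.75 - 72) · (224 - 98) = ½ · 33.75 · 126 = 2126.25.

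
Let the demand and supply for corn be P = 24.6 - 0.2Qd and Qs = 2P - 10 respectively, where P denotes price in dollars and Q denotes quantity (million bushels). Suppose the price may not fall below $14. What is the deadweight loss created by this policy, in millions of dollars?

Rearranging demand gives Qd = 123 - 5P. Equilibrium: 123 - 5P = 2P - 10, so 133 = 7P and P* = 19, Q* = 28.
The floor of 14 is below the equilibrium price 19, so it is not binding; the market clears at P* = 19, Q* = 28.
Since the control does not bind, no trades are prevented and deadweight loss is zero.

0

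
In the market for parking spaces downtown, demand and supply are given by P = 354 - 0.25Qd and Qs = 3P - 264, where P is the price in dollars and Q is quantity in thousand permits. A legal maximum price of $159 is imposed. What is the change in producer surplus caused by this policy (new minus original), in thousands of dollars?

Rearranging demand gives Qd = 1416 - 4P. Equilibrium: 1416 - 4P = 3P - 264, so 1680 = 7P and P* = 240, Q* = 456.
Because the ceiling (159) lies below the market-clearing price, it is binding.
At P = 159: Qd = 1416 - 4·159 = 780 and Qs = 3·159 - 264 = 213.
Producer surplus without the control is ½ · (240 - 88) · 456 = 34656.
With the ceiling, producers sell 213 units at 159, so PS = ½ · (159 - 88) · 213 = 7561.5.
Change in producer surplus = 7561.5 - 34656 = -27094.5.

-27094.5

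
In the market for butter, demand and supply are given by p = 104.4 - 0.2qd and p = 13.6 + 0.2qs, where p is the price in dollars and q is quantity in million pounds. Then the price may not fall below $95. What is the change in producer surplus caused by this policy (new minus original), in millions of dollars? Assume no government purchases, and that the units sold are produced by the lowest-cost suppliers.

Rearranging demand gives qd = 522 - 5p; rearranging supply gives qs = 5p - 68. Equilibrium: 522 - 5p = 5p - 68, so 590 = 10p and p* = 59, q* = 227.
Because the floor (95) lies above the market-clearing price, it is binding.
At p = 95: qd = 522 - 5·95 = 47 and qs = 5·95 - 68 = 407.
Producer surplus without the control is ½ · (59 - 13.6) · 227 = 5152.9.
With the floor, 47 units are sold at 95. The supply price at q = 47 is 23, so PS = ½ · [(95 - 13.6) + (95 - 23)] · 47 = 3604.9.
Change in producer surplus = 3604.9 - 5152.9 = -1548.

-1548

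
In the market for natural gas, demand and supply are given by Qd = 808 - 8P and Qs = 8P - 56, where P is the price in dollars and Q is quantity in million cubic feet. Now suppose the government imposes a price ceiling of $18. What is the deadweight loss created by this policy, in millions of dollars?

10368

Without the control the market clears where 808 - 8P = 8P - 56, i.e. P* = 54 and Q* = 376.
The ceiling of 18 is below the equilibrium price 54, so it binds.
At P = 18: Qd = 808 - 8·18 = 664 and Qs = 8·18 - 56 = 88.
Quantity traded falls to 88. At Q = 88 the demand price is (808 - 88)/8 = 90 and the supply price is (56 + 88)/8 = 18.
Deadweight loss = ½ · (90 - 18) · (376 - 88) = ½ · 72 · 288 = 10368.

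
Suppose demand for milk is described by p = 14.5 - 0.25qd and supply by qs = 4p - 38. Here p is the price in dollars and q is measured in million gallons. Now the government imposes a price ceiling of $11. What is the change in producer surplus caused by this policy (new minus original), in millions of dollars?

-8

Rearranging demand gives qd = 58 - 4p. In a free market, 58 - 4p = 4p - 38 gives the equilibrium p* = 12, q* = 10.
Because the ceiling (11) lies below the market-clearing price, it is binding.
At p = 11: qd = 58 - 4·11 = 14 and qs = 4·11 - 38 = 6.
Producer surplus without the control is ½ · (12 - 9.5) · 10 = 12.5.
With the ceiling, producers sell 6 units at 11, so PS = ½ · (11 - 9.5) · 6 = 4.5.
Change in producer surplus = 4.5 - 12.5 = -8.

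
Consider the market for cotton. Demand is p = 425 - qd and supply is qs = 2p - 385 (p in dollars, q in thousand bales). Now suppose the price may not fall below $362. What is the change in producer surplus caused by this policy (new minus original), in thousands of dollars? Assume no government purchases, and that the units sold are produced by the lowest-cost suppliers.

3680

Rearranging demand gives qd = 425 - p. Setting quantity demanded equal to quantity supplied, 425 - p = 2p - 385, gives p* = 270 and q* = 155.
Since 362 > 270, the floor is binding.
At p = 362: qd = 425 - 362 = 63 and qs = 2·362 - 385 = 339.
Producer surplus without the control is ½ · (270 - 192.5) · 155 = 6006.25.
With the floor, 63 units are sold at 362. The supply price at q = 63 is 224, so PS = ½ · [(362 - 192.5) + (362 - 224)] · 63 = 9686.25.
Change in producer surplus = 9686.25 - 6006.25 = 3680.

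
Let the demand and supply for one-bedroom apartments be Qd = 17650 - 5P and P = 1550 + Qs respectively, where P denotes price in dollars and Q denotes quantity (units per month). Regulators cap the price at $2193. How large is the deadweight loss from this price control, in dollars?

Rearranging supply gives Qs = P - 1550. Equilibrium: 17650 - 5P = P - 1550, so 19200 = 6P and P* = 3200, Q* = 1650.
The ceiling of 2193 is below the equilibrium price 3200, so it binds.
At P = 2193: Qd = 17650 - 5·2193 = 6685 and Qs = 2193 - 1550 = 643.
Quantity traded falls to 643. At Q = 643 the demand price is (17650 - 643)/5 = 3401.4 and the supply price is 1550 + 643 = 2193.
Deadweight loss = ½ · (3401.4 - 2193) · (1650 - 643) = ½ · 1208.4 · 1007 = 608429.4.

608429.4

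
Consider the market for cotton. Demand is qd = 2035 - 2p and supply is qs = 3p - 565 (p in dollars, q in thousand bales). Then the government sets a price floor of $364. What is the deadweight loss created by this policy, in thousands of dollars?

0

Equilibrium: 2035 - 2p = 3p - 565, so 2600 = 5p and p* = 520, q* = 995.
Since 364 is below p* = 520, the floor does not bind and the free-market outcome prevails.
Since the control does not bind, no trades are prevented and deadweight loss is zero.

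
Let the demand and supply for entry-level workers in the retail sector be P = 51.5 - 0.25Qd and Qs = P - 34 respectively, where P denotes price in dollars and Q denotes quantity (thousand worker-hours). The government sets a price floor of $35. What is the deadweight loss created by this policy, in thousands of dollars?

0

Rearranging demand gives Qd = 206 - 4P. In a free market, 206 - 4P = P - 34 gives the equilibrium P* = 48, Q* = 14.
Since 35 is below P* = 48, the floor does not bind and the free-market outcome prevails.
Since the control does not bind, no trades are prevented and deadweight loss is zero.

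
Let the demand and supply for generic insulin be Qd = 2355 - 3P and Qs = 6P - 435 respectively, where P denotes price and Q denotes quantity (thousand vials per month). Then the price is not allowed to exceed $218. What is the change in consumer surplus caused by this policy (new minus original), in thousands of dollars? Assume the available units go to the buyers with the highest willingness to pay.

29532

Without the control the market clears where 2355 - 3P = 6P - 435, i.e. P* = 310 and Q* = 1425.
Because the ceiling (218) lies below the market-clearing price, it is binding.
At P = 218: Qd = 2355 - 3·218 = 1701 and Qs = 6·218 - 435 = 873.
Consumer surplus without the control is ½ · (785 - 310) · 1425 = 338437.5.
With the ceiling, 873 units are sold at 218 (assume they go to the highest-value buyers). The demand price at Q = 873 is 494, so CS = ½ · [(785 - 218) + (494 - 218)] · 873 = 367969.5.
Change in consumer surplus = 367969.5 - 338437.5 = 29532.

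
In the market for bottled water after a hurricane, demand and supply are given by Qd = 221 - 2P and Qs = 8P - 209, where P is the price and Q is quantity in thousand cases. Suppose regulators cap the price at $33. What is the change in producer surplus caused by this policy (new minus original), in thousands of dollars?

In a free market, 221 - 2P = 8P - 209 gives the equilibrium P* = 43, Q* = 135.
The ceiling of 33 is below the equilibrium price 43, so it binds.
At P = 33: Qd = 221 - 2·33 = 155 and Qs = 8·33 - 209 = 55.
Producer surplus without the control is ½ · (43 - 26.125) · 135 = 1139.0625.
With the ceiling, producers sell 55 units at 33, so PS = ½ · (33 - 26.125) · 55 = 189.0625.
Change in producer surplus = 189.0625 - 1139.0625 = -950.

-950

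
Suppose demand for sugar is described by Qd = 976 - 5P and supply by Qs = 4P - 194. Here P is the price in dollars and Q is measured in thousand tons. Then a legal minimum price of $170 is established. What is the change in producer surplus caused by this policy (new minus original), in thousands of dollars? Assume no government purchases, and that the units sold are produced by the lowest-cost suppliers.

Without the control the market clears where 976 - 5P = 4P - 194, i.e. P* = 130 and Q* = 326.
Since 170 > 130, the floor is binding.
At P = 170: Qd = 976 - 5·170 = 126 and Qs = 4·170 - 194 = 486.
Producer surplus without the control is ½ · (130 - 48.5) · 326 = 13284.5.
With the floor, 126 units are sold at 170. The supply price at Q = 126 is 80, so PS = ½ · [(170 - 48.5) + (170 - 80)] · 126 = 13324.5.
Change in producer surplus = 13324.5 - 13284.5 = 40.

40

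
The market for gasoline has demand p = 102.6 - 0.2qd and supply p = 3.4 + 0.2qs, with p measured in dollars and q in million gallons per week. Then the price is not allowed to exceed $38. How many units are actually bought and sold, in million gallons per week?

Rearranging demand gives qd = 513 - 5p; rearranging supply gives qs = 5p - 17. Setting quantity demanded equal to quantity supplied, 513 - 5p = 5p - 17, gives p* = 53 and q* = 248.
Since 38 < 53, the ceiling is binding.
At p = 38: qd = 513 - 5·38 = 323 and qs = 5·38 - 17 = 173.
The quantity actually transacted is the short side, supply: 173.

173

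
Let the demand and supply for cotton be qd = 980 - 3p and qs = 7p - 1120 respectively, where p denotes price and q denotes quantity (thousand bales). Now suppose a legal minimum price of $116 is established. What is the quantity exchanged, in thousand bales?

350

Equilibrium: 980 - 3p = 7p - 1120, so 2100 = 10p and p* = 210, q* = 350.
The floor of 116 is below the equilibrium price 210, so it is not binding; the market clears at p* = 210, q* = 350.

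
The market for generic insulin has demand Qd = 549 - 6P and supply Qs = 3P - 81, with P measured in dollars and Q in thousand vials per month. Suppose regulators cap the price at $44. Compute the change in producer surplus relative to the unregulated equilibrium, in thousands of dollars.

In a free market, 549 - 6P = 3P - 81 gives the equilibrium P* = 70, Q* = 129.
The ceiling of 44 is below the equilibrium price 70, so it binds.
At P = 44: Qd = 549 - 6·44 = 285 and Qs = 3·44 - 81 = 51.
Producer surplus without the control is ½ · (70 - 27) · 129 = 2773.5.
With the ceiling, producers sell 51 units at 44, so PS = ½ · (44 - 27) · 51 = 433.5.
Change in producer surplus = 433.5 - 2773.5 = -2340.

-2340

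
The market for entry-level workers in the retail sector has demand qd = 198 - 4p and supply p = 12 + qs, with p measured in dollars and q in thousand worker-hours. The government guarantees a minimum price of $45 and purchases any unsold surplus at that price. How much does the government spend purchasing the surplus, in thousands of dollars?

Rearranging supply gives qs = p - 12. Equilibrium: 198 - 4p = p - 12, so 210 = 5p and p* = 42, q* = 30.
The floor of 45 is above the equilibrium price 42, so it binds.
At p = 45: qd = 198 - 4·45 = 18 and qs = 45 - 12 = 33.
Surplus = qs - qd = 15.
Government expenditure = surplus × support price = 15 × 45 = 675.

675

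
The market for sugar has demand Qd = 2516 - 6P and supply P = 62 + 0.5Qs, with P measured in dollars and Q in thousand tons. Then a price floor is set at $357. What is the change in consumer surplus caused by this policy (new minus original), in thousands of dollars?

Rearranging supply gives Qs = 2P - 124. Setting quantity demanded equal to quantity supplied, 2516 - 6P = 2P - 124, gives P* = 330 and Q* = 536.
Because the floor (357) lies above the market-clearing price, it is binding.
At P = 357: Qd = 2516 - 6·357 = 374 and Qs = 2·357 - 124 = 590.
Consumer surplus without the control is ½ · (1258/3 - 330) · 536 = 71824/3.
With the floor, consumers buy 374 units at 357, so CS = ½ · (1258/3 - 357) · 374 = 34969/3.
Change in consumer surplus = 34969/3 - 71824/3 = -12285.

-12285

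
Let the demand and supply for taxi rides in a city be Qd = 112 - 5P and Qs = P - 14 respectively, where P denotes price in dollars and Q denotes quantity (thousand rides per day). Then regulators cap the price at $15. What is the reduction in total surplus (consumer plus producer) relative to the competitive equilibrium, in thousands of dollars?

21.6

Without the control the market clears where 112 - 5P = P - 14, i.e. P* = 21 and Q* = 7.
Because the ceiling (15) lies below the market-clearing price, it is binding.
At P = 15: Qd = 112 - 5·15 = 37 and Qs = 15 - 14 = 1.
Quantity traded falls to 1. At Q = 1 the demand price is (112 - 1)/5 = 22.2 and the supply price is 14 + 1 = 15.
Deadweight loss = ½ · (22.2 - 15) · (7 - 1) = ½ · 7.2 · 6 = 21.6.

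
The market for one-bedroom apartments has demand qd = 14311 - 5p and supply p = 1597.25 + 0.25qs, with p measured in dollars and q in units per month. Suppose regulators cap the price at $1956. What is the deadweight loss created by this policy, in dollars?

Rearranging supply gives qs = 4p - 6389. Equilibrium: 14311 - 5p = 4p - 6389, so 20700 = 9p and p* = 2300, q* = 2811.
Because the ceiling (1956) lies below the market-clearing price, it is binding.
At p = 1956: qd = 14311 - 5·1956 = 4531 and qs = 4·1956 - 6389 = 1435.
Quantity traded falls to 1435. At q = 1435 the demand price is (14311 - 1435)/5 = 2575.2 and the supply price is (6389 + 1435)/4 = 1956.
Deadweight loss = ½ · (2575.2 - 1956) · (2811 - 1435) = ½ · 619.2 · 1376 = 426009.6.

426009.6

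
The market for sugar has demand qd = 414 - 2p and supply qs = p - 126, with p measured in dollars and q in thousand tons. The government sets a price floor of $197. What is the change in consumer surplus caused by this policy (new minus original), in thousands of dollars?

Setting quantity demanded equal to quantity supplied, 414 - 2p = p - 126, gives p* = 180 and q* = 54.
Since 197 > 180, the floor is binding.
At p = 197: qd = 414 - 2·197 = 20 and qs = 197 - 126 = 71.
Consumer surplus without the control is ½ · (207 - 180) · 54 = 729.
With the floor, consumers buy 20 units at 197, so CS = ½ · (207 - 197) · 20 = 100.
Change in consumer surplus = 100 - 729 = -629.

-629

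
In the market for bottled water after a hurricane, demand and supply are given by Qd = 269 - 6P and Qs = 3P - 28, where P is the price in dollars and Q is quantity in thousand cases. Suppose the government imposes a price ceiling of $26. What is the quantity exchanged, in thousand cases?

Without the control the market clears where 269 - 6P = 3P - 28, i.e. P* = 33 and Q* = 71.
Since 26 < 33, the ceiling is binding.
At P = 26: Qd = 269 - 6·26 = 113 and Qs = 3·26 - 28 = 50.
The quantity actually transacted is the short side, supply: 50.

50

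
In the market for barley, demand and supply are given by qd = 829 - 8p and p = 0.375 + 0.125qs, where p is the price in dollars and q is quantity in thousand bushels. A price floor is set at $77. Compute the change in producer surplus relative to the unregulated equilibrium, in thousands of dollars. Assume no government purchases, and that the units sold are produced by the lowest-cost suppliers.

2825

Rearranging supply gives qs = 8p - 3. In a free market, 829 - 8p = 8p - 3 gives the equilibrium p* = 52, q* = 413.
The floor of 77 is above the equilibrium price 52, so it binds.
At p = 77: qd = 829 - 8·77 = 213 and qs = 8·77 - 3 = 613.
Producer surplus without the control is ½ · (52 - 0.375) · 413 = 10660.5625.
With the floor, 213 units are sold at 77. The supply price at q = 213 is 27, so PS = ½ · [(77 - 0.375) + (77 - 27)] · 213 = 13485.5625.
Change in producer surplus = 13485.5625 - 10660.5625 = 2825.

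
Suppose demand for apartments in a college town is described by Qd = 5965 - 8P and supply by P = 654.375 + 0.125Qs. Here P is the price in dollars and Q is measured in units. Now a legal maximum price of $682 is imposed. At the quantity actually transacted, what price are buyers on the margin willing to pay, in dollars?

Rearranging supply gives Qs = 8P - 5235. Without the control the market clears where 5965 - 8P = 8P - 5235, i.e. P* = 700 and Q* = 365.
Because the ceiling (682) lies below the market-clearing price, it is binding.
At P = 682: Qd = 5965 - 8·682 = 509 and Qs = 8·682 - 5235 = 221.
Only 221 units reach the market. On the demand curve, the marginal buyer's willingness to pay at Q = 221 is (5965 - 221)/8 = 718.

718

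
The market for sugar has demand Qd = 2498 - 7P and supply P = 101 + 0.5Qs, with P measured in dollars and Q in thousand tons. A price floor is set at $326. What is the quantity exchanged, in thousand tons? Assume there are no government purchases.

Rearranging supply gives Qs = 2P - 202. Setting quantity demanded equal to quantity supplied, 2498 - 7P = 2P - 202, gives P* = 300 and Q* = 398.
Since 326 > 300, the floor is binding.
At P = 326: Qd = 2498 - 7·326 = 216 and Qs = 2·326 - 202 = 450.
The quantity actually transacted is the short side, demand: 216.

216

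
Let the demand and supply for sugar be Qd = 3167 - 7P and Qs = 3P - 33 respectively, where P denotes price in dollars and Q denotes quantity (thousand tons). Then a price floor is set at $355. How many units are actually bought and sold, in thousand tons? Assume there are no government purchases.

682

In a free market, 3167 - 7P = 3P - 33 gives the equilibrium P* = 320, Q* = 927.
The floor of 355 is above the equilibrium price 320, so it binds.
At P = 355: Qd = 3167 - 7·355 = 682 and Qs = 3·355 - 33 = 1032.
The quantity actually transacted is the short side, demand: 682.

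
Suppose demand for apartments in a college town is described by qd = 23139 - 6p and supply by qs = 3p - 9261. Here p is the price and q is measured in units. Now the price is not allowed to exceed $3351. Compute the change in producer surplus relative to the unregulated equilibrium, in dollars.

Setting quantity demanded equal to quantity supplied, 23139 - 6p = 3p - 9261, gives p* = 3600 and q* = 1539.
Because the ceiling (3351) lies below the market-clearing price, it is binding.
At p = 3351: qd = 23139 - 6·3351 = 3033 and qs = 3·3351 - 9261 = 792.
Producer surplus without the control is ½ · (3600 - 3087) · 1539 = 394753.5.
With the ceiling, producers sell 792 units at 3351, so PS = ½ · (3351 - 3087) · 792 = 104544.
Change in producer surplus = 104544 - 394753.5 = -290209.5.

-290209.5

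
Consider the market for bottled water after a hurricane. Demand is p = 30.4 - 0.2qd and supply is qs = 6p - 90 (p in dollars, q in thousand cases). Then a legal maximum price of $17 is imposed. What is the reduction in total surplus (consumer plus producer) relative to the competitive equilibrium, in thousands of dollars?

165

Rearranging demand gives qd = 152 - 5p. In a free market, 152 - 5p = 6p - 90 gives the equilibrium p* = 22, q* = 42.
The ceiling of 17 is below the equilibrium price 22, so it binds.
At p = 17: qd = 152 - 5·17 = 67 and qs = 6·17 - 90 = 12.
Quantity traded falls to 12. At q = 12 the demand price is (152 - 12)/5 = 28 and the supply price is (90 + 12)/6 = 17.
Deadweight loss = ½ · (28 - 17) · (42 - 12) = ½ · 11 · 30 = 165.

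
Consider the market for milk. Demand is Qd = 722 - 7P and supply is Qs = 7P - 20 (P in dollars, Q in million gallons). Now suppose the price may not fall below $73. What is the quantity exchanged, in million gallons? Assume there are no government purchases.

211

Setting quantity demanded equal to quantity supplied, 722 - 7P = 7P - 20, gives P* = 53 and Q* = 351.
Since 73 > 53, the floor is binding.
At P = 73: Qd = 722 - 7·73 = 211 and Qs = 7·73 - 20 = 491.
The quantity actually transacted is the short side, demand: 211.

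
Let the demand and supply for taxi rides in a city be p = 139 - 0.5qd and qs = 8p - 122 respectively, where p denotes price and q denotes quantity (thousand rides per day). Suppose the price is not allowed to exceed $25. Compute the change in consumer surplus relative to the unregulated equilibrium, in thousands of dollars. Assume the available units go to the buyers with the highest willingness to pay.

Rearranging demand gives qd = 278 - 2p. Without the control the market clears where 278 - 2p = 8p - 122, i.e. p* = 40 and q* = 198.
Since 25 < 40, the ceiling is binding.
At p = 25: qd = 278 - 2·25 = 228 and qs = 8·25 - 122 = 78.
Consumer surplus without the control is ½ · (139 - 40) · 198 = 9801.
With the ceiling, 78 units are sold at 25 (assume they go to the highest-value buyers). The demand price at q = 78 is 100, so CS = ½ · [(139 - 25) + (100 - 25)] · 78 = 7371.
Change in consumer surplus = 7371 - 9801 = -2430.

-2430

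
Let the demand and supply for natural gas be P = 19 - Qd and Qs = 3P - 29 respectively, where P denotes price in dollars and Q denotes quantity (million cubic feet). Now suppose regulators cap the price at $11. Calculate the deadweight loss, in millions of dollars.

Rearranging demand gives Qd = 19 - P. Setting quantity demanded equal to quantity supplied, 19 - P = 3P - 29, gives P* = 12 and Q* = 7.
The ceiling of 11 is below the equilibrium price 12, so it binds.
At P = 11: Qd = 19 - 11 = 8 and Qs = 3·11 - 29 = 4.
Quantity traded falls to 4. At Q = 4 the demand price is 19 - 4 = 15 and the supply price is (29 + 4)/3 = 11.
Deadweight loss = ½ · (15 - 11) · (7 - 4) = ½ · 4 · 3 = 6.

6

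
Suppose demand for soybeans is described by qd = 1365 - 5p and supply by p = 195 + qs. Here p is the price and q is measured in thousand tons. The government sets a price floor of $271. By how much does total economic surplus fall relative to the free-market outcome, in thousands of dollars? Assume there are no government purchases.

1815

Rearranging supply gives qs = p - 195. In a free market, 1365 - 5p = p - 195 gives the equilibrium p* = 260, q* = 65.
The floor of 271 is above the equilibrium price 260, so it binds.
At p = 271: qd = 1365 - 5·271 = 10 and qs = 271 - 195 = 76.
Quantity traded falls to 10. At q = 10 the demand price is (1365 - 10)/5 = 271 and the supply price is 195 + 10 = 205.
Deadweight loss = ½ · (271 - 205) · (65 - 10) = ½ · 66 · 55 = 1815.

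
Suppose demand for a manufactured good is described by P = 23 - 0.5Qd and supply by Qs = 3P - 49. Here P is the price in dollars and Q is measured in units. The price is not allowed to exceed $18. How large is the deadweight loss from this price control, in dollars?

Rearranging demand gives Qd = 46 - 2P. In a free market, 46 - 2P = 3P - 49 gives the equilibrium P* = 19, Q* = 8.
Because the ceiling (18) lies below the market-clearing price, it is binding.
At P = 18: Qd = 46 - 2·18 = 10 and Qs = 3·18 - 49 = 5.
Quantity traded falls to 5. At Q = 5 the demand price is (46 - 5)/2 = 20.5 and the supply price is (49 + 5)/3 = 18.
Deadweight loss = ½ · (20.5 - 18) · (8 - 5) = ½ · 2.5 · 3 = 3.75.

3.75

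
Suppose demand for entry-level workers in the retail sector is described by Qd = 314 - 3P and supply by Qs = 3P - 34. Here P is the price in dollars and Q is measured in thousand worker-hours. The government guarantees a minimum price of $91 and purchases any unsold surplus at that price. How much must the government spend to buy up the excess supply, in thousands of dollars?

In a free market, 314 - 3P = 3P - 34 gives the equilibrium P* = 58, Q* = 140.
Since 91 > 58, the floor is binding.
At P = 91: Qd = 314 - 3·91 = 41 and Qs = 3·91 - 34 = 239.
Surplus = Qs - Qd = 198.
Government expenditure = surplus × support price = 198 × 91 = 18018.

18018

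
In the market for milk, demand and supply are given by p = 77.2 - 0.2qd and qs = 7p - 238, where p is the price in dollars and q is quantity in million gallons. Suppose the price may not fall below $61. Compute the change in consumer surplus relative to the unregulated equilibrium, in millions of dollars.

-931.5

Rearranging demand gives qd = 386 - 5p. Equilibrium: 386 - 5p = 7p - 238, so 624 = 12p and p* = 52, q* = 126.
Since 61 > 52, the floor is binding.
At p = 61: qd = 386 - 5·61 = 81 and qs = 7·61 - 238 = 189.
Consumer surplus without the control is ½ · (77.2 - 52) · 126 = 1587.6.
With the floor, consumers buy 81 units at 61, so CS = ½ · (77.2 - 61) · 81 = 656.1.
Change in consumer surplus = 656.1 - 1587.6 = -931.5.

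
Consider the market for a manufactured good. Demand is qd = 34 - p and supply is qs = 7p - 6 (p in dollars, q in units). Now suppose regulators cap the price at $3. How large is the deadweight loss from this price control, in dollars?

Equilibrium: 34 - p = 7p - 6, so 40 = 8p and p* = 5, q* = 29.
The ceiling of 3 is below the equilibrium price 5, so it binds.
At p = 3: qd = 34 - 3 = 31 and qs = 7·3 - 6 = 15.
Quantity traded falls to 15. At q = 15 the demand price is 34 - 15 = 19 and the supply price is (6 + 15)/7 = 3.
Deadweight loss = ½ · (19 - 3) · (29 - 15) = ½ · 16 · 14 = 112.

112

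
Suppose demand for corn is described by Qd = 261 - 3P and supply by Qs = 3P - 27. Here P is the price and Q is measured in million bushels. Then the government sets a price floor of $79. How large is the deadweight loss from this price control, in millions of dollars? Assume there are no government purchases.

2883

In a free market, 261 - 3P = 3P - 27 gives the equilibrium P* = 48, Q* = 117.
Because the floor (79) lies above the market-clearing price, it is binding.
At P = 79: Qd = 261 - 3·79 = 24 and Qs = 3·79 - 27 = 210.
Quantity traded falls to 24. At Q = 24 the demand price is (261 - 24)/3 = 79 and the supply price is (27 + 24)/3 = 17.
Deadweight loss = ½ · (79 - 17) · (117 - 24) = ½ · 62 · 93 = 2883.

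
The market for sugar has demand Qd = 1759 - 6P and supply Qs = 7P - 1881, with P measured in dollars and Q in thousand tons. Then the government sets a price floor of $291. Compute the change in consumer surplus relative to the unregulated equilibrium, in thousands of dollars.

Without the control the market clears where 1759 - 6P = 7P - 1881, i.e. P* = 280 and Q* = 79.
Because the floor (291) lies above the market-clearing price, it is binding.
At P = 291: Qd = 1759 - 6·291 = 13 and Qs = 7·291 - 1881 = 156.
Consumer surplus without the control is ½ · (1759/6 - 280) · 79 = 6241/12.
With the floor, consumers buy 13 units at 291, so CS = ½ · (1759/6 - 291) · 13 = 169/12.
Change in consumer surplus = 169/12 - 6241/12 = -506.

-506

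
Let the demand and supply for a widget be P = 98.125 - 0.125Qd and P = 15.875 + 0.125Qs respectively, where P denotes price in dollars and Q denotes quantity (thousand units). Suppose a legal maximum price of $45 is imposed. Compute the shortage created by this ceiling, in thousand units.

192

Rearranging demand gives Qd = 785 - 8P; rearranging supply gives Qs = 8P - 127. In a free market, 785 - 8P = 8P - 127 gives the equilibrium P* = 57, Q* = 329.
The ceiling of 45 is below the equilibrium price 57, so it binds.
At P = 45: Qd = 785 - 8·45 = 425 and Qs = 8·45 - 127 = 233.
Shortage = Qd - Qs = 425 - 233 = 192.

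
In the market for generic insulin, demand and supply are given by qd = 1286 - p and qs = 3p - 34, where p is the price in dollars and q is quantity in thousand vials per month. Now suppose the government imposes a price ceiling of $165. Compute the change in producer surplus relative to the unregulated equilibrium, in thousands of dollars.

-116902.5

In a free market, 1286 - p = 3p - 34 gives the equilibrium p* = 330, q* = 956.
Since 165 < 330, the ceiling is binding.
At p = 165: qd = 1286 - 165 = 1121 and qs = 3·165 - 34 = 461.
Producer surplus without the control is ½ · (330 - 34/3) · 956 = 456968/3.
With the ceiling, producers sell 461 units at 165, so PS = ½ · (165 - 34/3) · 461 = 212521/6.
Change in producer surplus = 212521/6 - 456968/3 = -116902.5.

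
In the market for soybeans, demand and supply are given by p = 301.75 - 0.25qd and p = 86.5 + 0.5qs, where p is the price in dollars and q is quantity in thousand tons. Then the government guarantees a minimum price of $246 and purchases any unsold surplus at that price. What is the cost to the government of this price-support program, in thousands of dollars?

23616

Rearranging demand gives qd = 1207 - 4p; rearranging supply gives qs = 2p - 173. Setting quantity demanded equal to quantity supplied, 1207 - 4p = 2p - 173, gives p* = 230 and q* = 287.
Because the floor (246) lies above the market-clearing price, it is binding.
At p = 246: qd = 1207 - 4·246 = 223 and qs = 2·246 - 173 = 319.
Surplus = qs - qd = 96.
Government expenditure = surplus × support price = 96 × 246 = 23616.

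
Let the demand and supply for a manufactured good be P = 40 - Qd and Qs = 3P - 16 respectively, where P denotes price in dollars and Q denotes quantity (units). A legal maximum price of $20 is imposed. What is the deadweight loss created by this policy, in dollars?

Rearranging demand gives Qd = 40 - P. Setting quantity demanded equal to quantity supplied, 40 - P = 3P - 16, gives P* = 14 and Q* = 26.
The ceiling of 20 is above the equilibrium price 14, so it is not binding; the market clears at P* = 14, Q* = 26.
Since the control does not bind, no trades are prevented and deadweight loss is zero.

0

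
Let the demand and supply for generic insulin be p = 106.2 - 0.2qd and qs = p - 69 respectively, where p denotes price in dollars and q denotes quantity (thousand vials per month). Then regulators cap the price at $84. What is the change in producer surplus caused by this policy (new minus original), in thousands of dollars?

-368

Rearranging demand gives qd = 531 - 5p. Equilibrium: 531 - 5p = p - 69, so 600 = 6p and p* = 100, q* = 31.
Since 84 < 100, the ceiling is binding.
At p = 84: qd = 531 - 5·84 = 111 and qs = 84 - 69 = 15.
Producer surplus without the control is ½ · (100 - 69) · 31 = 480.5.
With the ceiling, producers sell 15 units at 84, so PS = ½ · (84 - 69) · 15 = 112.5.
Change in producer surplus = 112.5 - 480.5 = -368.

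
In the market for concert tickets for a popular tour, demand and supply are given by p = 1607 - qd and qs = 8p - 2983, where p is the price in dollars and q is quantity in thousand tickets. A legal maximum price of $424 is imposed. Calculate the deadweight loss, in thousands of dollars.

Rearranging demand gives qd = 1607 - p. Without the control the market clears where 1607 - p = 8p - 2983, i.e. p* = 510 and q* = 1097.
Since 424 < 510, the ceiling is binding.
At p = 424: qd = 1607 - 424 = 1183 and qs = 8·424 - 2983 = 409.
Quantity traded falls to 409. At q = 409 the demand price is 1607 - 409 = 1198 and the supply price is (2983 + 409)/8 = 424.
Deadweight loss = ½ · (1198 - 424) · (1097 - 409) = ½ · 774 · 688 = 266256.

266256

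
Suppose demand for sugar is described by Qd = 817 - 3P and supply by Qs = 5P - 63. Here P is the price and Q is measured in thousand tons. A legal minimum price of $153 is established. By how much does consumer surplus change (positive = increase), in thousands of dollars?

-18167.5

Setting quantity demanded equal to quantity supplied, 817 - 3P = 5P - 63, gives P* = 110 and Q* = 487.
The floor of 153 is above the equilibrium price 110, so it binds.
At P = 153: Qd = 817 - 3·153 = 358 and Qs = 5·153 - 63 = 702.
Consumer surplus without the control is ½ · (817/3 - 110) · 487 = 237169/6.
With the floor, consumers buy 358 units at 153, so CS = ½ · (817/3 - 153) · 358 = 64082/3.
Change in consumer surplus = 64082/3 - 237169/6 = -18167.5.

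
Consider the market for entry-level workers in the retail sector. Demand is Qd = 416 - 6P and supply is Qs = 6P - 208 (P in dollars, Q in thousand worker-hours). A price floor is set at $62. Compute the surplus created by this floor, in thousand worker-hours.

120

Setting quantity demanded equal to quantity supplied, 416 - 6P = 6P - 208, gives P* = 52 and Q* = 104.
The floor of 62 is above the equilibrium price 52, so it binds.
At P = 62: Qd = 416 - 6·62 = 44 and Qs = 6·62 - 208 = 164.
Surplus = Qs - Qd = 164 - 44 = 120.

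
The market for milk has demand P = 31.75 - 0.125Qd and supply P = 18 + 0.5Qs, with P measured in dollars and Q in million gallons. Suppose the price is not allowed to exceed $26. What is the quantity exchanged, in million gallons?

16

Rearranging demand gives Qd = 254 - 8P; rearranging supply gives Qs = 2P - 36. Equilibrium: 254 - 8P = 2P - 36, so 290 = 10P and P* = 29, Q* = 22.
Since 26 < 29, the ceiling is binding.
At P = 26: Qd = 254 - 8·26 = 46 and Qs = 2·26 - 36 = 16.
The quantity actually transacted is the short side, supply: 16.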